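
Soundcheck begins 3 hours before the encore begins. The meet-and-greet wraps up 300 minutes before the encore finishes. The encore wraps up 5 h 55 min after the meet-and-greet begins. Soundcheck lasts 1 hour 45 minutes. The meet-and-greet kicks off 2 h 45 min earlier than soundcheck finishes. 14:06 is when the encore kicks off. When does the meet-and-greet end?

Soundcheck starts at 14:06 − 180 min = 11:06.
Soundcheck ends at 11:06 + 105 min = 12:51.
The meet-and-greet starts at 12:51 − 165 min = 10:06.
The encore ends at 10:06 + 355 min = 16:01.
The meet-and-greet ends at 16:01 − 300 min = 11:01.

11:01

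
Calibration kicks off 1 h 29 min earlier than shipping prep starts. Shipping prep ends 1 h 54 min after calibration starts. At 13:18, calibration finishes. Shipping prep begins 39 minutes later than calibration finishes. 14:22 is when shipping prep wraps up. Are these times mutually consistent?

Yes

Shipping prep starts at 13:18 + 39 min = 13:57.
Calibration starts at 13:57 − 89 min = 12:28.
Shipping prep ends at 12:28 + 114 min = 14:22.
That matches the stated 14:22, so the schedule is consistent.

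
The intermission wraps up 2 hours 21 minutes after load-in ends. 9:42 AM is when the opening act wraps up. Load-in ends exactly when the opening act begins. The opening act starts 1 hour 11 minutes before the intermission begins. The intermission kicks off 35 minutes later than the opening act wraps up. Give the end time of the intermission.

11:27 AM

The intermission starts at 9:42 AM + 35 min = 10:17 AM.
The opening act starts at 10:17 AM − 71 min = 9:06 AM.
So load-in ends at 9:06 AM.
The intermission ends at 9:06 AM + 141 min = 11:27 AM.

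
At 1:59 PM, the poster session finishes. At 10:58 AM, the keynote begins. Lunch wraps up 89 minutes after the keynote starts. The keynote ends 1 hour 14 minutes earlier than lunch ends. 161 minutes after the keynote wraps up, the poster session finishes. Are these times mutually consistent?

No

Lunch ends at 10:58 AM + 89 min = 12:27 PM.
The keynote ends at 12:27 PM − 74 min = 11:13 AM.
The poster session ends at 11:13 AM + 161 min = 1:54 PM.
But the poster session is also said to end at 1:59 PM — a 5-minute conflict.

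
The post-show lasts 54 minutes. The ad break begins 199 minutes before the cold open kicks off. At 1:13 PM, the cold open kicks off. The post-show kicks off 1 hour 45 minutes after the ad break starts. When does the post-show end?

The ad break starts at 1:13 PM − 199 min = 9:54 AM.
The post-show starts at 9:54 AM + 105 min = 11:39 AM.
The post-show ends at 11:39 AM + 54 min = 12:33 PM.

12:33 PM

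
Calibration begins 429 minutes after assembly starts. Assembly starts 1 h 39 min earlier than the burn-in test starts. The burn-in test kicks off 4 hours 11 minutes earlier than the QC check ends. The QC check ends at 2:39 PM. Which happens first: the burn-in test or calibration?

the burn-in test

The burn-in test starts at 2:39 PM − 251 min = 10:28 AM.
Assembly starts at 10:28 AM − 99 min = 8:49 AM.
Calibration starts at 8:49 AM + 429 min = 3:58 PM.
The burn-in test starts at 10:28 AM and calibration starts at 3:58 PM, so the burn-in test is first.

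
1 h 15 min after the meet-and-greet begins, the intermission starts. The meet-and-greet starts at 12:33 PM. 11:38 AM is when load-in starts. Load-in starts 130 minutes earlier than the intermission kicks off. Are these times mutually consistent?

The intermission starts at 12:33 PM + 75 min = 1:48 PM.
Load-in starts at 1:48 PM − 130 min = 11:38 AM.
That matches the stated 11:38 AM, so the schedule is consistent.

Yes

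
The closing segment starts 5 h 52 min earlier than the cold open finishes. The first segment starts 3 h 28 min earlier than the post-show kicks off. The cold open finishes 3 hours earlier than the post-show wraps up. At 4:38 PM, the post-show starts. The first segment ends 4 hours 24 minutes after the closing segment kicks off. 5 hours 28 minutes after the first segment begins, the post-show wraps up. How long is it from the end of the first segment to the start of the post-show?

The first segment starts at 4:38 PM − 208 min = 1:10 PM.
The post-show ends at 1:10 PM + 328 min = 6:38 PM.
The cold open ends at 6:38 PM − 180 min = 3:38 PM.
The closing segment starts at 3:38 PM − 352 min = 9:46 AM.
The first segment ends at 9:46 AM + 264 min = 2:10 PM.
From 2:10 PM to 4:38 PM is 2 h 28 min.

2 h 28 min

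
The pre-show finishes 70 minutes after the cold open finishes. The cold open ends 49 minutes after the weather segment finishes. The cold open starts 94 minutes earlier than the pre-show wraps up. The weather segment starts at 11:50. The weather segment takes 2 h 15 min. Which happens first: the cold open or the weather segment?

the weather segment

The weather segment ends at 11:50 + 135 min = 14:05.
The cold open ends at 14:05 + 49 min = 14:54.
The pre-show ends at 14:54 + 70 min = 16:04.
The cold open starts at 16:04 − 94 min = 14:30.
The cold open starts at 14:30 and the weather segment starts at 11:50, so the weather segment is first.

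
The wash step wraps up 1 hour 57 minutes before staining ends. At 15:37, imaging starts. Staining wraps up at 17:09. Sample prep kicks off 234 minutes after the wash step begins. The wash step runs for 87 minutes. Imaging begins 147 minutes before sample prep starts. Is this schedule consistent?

The wash step ends at 17:09 − 117 min = 15:12.
The wash step starts at 15:12 − 87 min = 13:45.
Sample prep starts at 13:45 + 234 min = 17:39.
Imaging starts at 17:39 − 147 min = 15:12.
But imaging is also said to start at 15:37 — a 25-minute conflict.

No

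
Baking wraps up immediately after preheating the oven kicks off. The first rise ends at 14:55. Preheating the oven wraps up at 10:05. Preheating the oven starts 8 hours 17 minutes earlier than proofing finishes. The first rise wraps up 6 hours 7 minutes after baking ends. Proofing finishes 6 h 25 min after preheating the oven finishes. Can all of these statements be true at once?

Proofing ends at 10:05 + 385 min = 16:30.
Preheating the oven starts at 16:30 − 497 min = 08:13.
So baking ends at 08:13.
The first rise ends at 08:13 + 367 min = 14:20.
But the first rise is also said to end at 14:55 — a 35-minute conflict.

No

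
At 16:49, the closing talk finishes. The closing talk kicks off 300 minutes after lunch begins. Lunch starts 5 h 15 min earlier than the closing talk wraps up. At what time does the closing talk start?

16:34

Lunch starts at 16:49 − 315 min = 11:34.
The closing talk starts at 11:34 + 300 min = 16:34.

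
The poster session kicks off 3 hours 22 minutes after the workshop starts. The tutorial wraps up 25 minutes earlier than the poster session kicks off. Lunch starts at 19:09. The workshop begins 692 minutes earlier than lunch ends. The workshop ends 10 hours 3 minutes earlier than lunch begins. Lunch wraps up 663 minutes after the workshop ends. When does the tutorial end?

The workshop ends at 19:09 − 603 min = 09:06.
Lunch ends at 09:06 + 663 min = 20:09.
The workshop starts at 20:09 − 692 min = 08:37.
The poster session starts at 08:37 + 202 min = 11:59.
The tutorial ends at 11:59 − 25 min = 11:34.

11:34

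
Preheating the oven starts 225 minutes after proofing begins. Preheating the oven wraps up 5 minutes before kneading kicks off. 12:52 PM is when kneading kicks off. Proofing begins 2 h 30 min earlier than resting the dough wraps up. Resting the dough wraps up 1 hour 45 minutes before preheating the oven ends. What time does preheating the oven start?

12:17 PM

Preheating the oven ends at 12:52 PM − 5 min = 12:47 PM.
Resting the dough ends at 12:47 PM − 105 min = 11:02 AM.
Proofing starts at 11:02 AM − 150 min = 8:32 AM.
Preheating the oven starts at 8:32 AM + 225 min = 12:17 PM.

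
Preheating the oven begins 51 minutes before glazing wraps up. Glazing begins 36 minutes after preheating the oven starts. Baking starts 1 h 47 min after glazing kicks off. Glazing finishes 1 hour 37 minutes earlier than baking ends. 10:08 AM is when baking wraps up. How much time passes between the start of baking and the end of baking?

5 minutes

Glazing ends at 10:08 AM − 97 min = 8:31 AM.
Preheating the oven starts at 8:31 AM − 51 min = 7:40 AM.
Glazing starts at 7:40 AM + 36 min = 8:16 AM.
Baking starts at 8:16 AM + 107 min = 10:03 AM.
From 10:03 AM to 10:08 AM is 5 minutes.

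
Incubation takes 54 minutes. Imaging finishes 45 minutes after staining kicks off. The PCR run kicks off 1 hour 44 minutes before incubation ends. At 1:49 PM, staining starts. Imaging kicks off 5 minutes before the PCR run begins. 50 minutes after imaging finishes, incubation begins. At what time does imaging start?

Imaging ends at 1:49 PM + 45 min = 2:34 PM.
Incubation starts at 2:34 PM + 50 min = 3:24 PM.
Incubation ends at 3:24 PM + 54 min = 4:18 PM.
The PCR run starts at 4:18 PM − 104 min = 2:34 PM.
Imaging starts at 2:34 PM − 5 min = 2:29 PM.

2:29 PM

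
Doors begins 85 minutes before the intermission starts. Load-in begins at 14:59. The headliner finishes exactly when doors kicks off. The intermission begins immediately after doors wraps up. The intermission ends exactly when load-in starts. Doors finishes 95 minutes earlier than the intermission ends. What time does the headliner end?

The intermission ends at 14:59.
Doors ends at 14:59 − 95 min = 13:24.
So the intermission starts at 13:24.
Doors starts at 13:24 − 85 min = 11:59.
So the headliner ends at 11:59.

11:59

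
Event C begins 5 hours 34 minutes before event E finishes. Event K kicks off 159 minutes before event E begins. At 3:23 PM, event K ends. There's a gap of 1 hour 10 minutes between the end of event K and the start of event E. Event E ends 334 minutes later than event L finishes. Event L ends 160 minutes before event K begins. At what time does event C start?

11:14 AM

Event E starts at 3:23 PM + 70 min = 4:33 PM.
Event K starts at 4:33 PM − 159 min = 1:54 PM.
Event L ends at 1:54 PM − 160 min = 11:14 AM.
Event E ends at 11:14 AM + 334 min = 4:48 PM.
Event C starts at 4:48 PM − 334 min = 11:14 AM.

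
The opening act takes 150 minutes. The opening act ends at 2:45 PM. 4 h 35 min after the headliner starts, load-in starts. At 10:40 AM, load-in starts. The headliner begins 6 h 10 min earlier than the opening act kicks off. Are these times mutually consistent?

The opening act starts at 2:45 PM − 150 min = 12:15 PM.
The headliner starts at 12:15 PM − 370 min = 6:05 AM.
Load-in starts at 6:05 AM + 275 min = 10:40 AM.
That matches the stated 10:40 AM, so the schedule is consistent.

Yes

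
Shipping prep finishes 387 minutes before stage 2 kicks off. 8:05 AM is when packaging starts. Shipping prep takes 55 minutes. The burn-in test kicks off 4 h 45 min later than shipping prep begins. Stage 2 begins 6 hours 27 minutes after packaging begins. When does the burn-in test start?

Stage 2 starts at 8:05 AM + 387 min = 2:32 PM.
Shipping prep ends at 2:32 PM − 387 min = 8:05 AM.
Shipping prep starts at 8:05 AM − 55 min = 7:10 AM.
The burn-in test starts at 7:10 AM + 285 min = 11:55 AM.

11:55 AM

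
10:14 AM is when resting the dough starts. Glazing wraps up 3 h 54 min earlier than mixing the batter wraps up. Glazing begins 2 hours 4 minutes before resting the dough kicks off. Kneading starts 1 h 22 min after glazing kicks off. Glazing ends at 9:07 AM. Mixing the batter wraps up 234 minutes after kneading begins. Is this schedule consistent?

No

Glazing starts at 10:14 AM − 124 min = 8:10 AM.
Kneading starts at 8:10 AM + 82 min = 9:32 AM.
Mixing the batter ends at 9:32 AM + 234 min = 1:26 PM.
Glazing ends at 1:26 PM − 234 min = 9:32 AM.
But glazing is also said to end at 9:07 AM — a 25-minute conflict.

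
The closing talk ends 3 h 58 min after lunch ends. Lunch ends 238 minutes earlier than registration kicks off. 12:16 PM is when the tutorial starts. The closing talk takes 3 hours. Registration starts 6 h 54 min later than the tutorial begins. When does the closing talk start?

Registration starts at 12:16 PM + 414 min = 7:10 PM.
Lunch ends at 7:10 PM − 238 min = 3:12 PM.
The closing talk ends at 3:12 PM + 238 min = 7:10 PM.
The closing talk starts at 7:10 PM − 180 min = 4:10 PM.

4:10 PM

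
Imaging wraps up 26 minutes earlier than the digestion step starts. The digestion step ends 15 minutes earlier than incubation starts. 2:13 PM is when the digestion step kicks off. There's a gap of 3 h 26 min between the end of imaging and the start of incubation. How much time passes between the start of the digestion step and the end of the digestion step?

2 h 45 min

Imaging ends at 2:13 PM − 26 min = 1:47 PM.
Incubation starts at 1:47 PM + 206 min = 5:13 PM.
The digestion step ends at 5:13 PM − 15 min = 4:58 PM.
From 2:13 PM to 4:58 PM is 2 h 45 min.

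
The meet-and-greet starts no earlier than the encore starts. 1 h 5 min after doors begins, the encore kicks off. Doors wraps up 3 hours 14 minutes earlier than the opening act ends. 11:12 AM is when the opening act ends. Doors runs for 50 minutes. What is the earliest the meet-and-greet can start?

Doors ends at 11:12 AM − 194 min = 7:58 AM.
Doors starts at 7:58 AM − 50 min = 7:08 AM.
The encore starts at 7:08 AM + 65 min = 8:13 AM.
The meet-and-greet is bounded by the encore, so the earliest it can start is 8:13 AM.

8:13 AM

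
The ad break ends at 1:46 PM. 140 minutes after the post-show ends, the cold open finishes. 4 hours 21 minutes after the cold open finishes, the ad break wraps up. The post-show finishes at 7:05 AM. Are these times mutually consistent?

Yes

The cold open ends at 7:05 AM + 140 min = 9:25 AM.
The ad break ends at 9:25 AM + 261 min = 1:46 PM.
That matches the stated 1:46 PM, so the schedule is consistent.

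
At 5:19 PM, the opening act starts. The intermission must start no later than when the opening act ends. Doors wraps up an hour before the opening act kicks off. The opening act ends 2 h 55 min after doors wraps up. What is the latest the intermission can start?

Doors ends at 5:19 PM − 60 min = 4:19 PM.
The opening act ends at 4:19 PM + 175 min = 7:14 PM.
The intermission is bounded by the opening act, so the latest it can start is 7:14 PM.

7:14 PM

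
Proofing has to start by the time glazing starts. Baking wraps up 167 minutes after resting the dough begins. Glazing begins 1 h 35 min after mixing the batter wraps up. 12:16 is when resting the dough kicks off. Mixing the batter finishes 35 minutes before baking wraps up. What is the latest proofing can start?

Baking ends at 12:16 + 167 min = 15:03.
Mixing the batter ends at 15:03 − 35 min = 14:28.
Glazing starts at 14:28 + 95 min = 16:03.
Proofing is bounded by glazing, so the latest it can start is 16:03.

16:03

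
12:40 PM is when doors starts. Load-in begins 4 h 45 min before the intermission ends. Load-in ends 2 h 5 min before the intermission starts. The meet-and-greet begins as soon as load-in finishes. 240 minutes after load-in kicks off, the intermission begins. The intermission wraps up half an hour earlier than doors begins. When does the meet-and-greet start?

The intermission ends at 12:40 PM − 30 min = 12:10 PM.
Load-in starts at 12:10 PM − 285 min = 7:25 AM.
The intermission starts at 7:25 AM + 240 min = 11:25 AM.
Load-in ends at 11:25 AM − 125 min = 9:20 AM.
So the meet-and-greet starts at 9:20 AM.

9:20 AM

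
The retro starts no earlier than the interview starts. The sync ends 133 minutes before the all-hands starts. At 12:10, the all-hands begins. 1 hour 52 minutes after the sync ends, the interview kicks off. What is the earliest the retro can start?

11:49

The sync ends at 12:10 − 133 min = 09:57.
The interview starts at 09:57 + 112 min = 11:49.
The retro is bounded by the interview, so the earliest it can start is 11:49.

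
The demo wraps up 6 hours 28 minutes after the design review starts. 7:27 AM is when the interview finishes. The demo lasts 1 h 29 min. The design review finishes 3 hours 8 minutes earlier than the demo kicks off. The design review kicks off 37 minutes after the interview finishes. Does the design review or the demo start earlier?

The design review starts at 7:27 AM + 37 min = 8:04 AM.
The demo ends at 8:04 AM + 388 min = 2:32 PM.
The demo starts at 2:32 PM − 89 min = 1:03 PM.
The design review starts at 8:04 AM and the demo starts at 1:03 PM, so the design review is first.

the design review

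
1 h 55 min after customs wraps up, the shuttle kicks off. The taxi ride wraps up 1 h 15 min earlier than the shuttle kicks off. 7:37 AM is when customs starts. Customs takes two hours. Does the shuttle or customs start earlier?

Customs ends at 7:37 AM + 120 min = 9:37 AM.
The shuttle starts at 9:37 AM + 115 min = 11:32 AM.
The shuttle starts at 11:32 AM and customs starts at 7:37 AM, so customs is first.

customs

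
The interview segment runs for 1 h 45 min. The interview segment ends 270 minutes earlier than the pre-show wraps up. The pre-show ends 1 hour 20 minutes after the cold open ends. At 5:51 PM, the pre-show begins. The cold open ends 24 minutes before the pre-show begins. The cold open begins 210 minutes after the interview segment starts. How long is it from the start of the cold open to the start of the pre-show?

The cold open ends at 5:51 PM − 24 min = 5:27 PM.
The pre-show ends at 5:27 PM + 80 min = 6:47 PM.
The interview segment ends at 6:47 PM − 270 min = 2:17 PM.
The interview segment starts at 2:17 PM − 105 min = 12:32 PM.
The cold open starts at 12:32 PM + 210 min = 4:02 PM.
From 4:02 PM to 5:51 PM is 1 h 49 min.

1 h 49 min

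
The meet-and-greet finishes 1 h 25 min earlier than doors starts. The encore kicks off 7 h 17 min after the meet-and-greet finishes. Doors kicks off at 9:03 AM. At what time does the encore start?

2:55 PM

The meet-and-greet ends at 9:03 AM − 85 min = 7:38 AM.
The encore starts at 7:38 AM + 437 min = 2:55 PM.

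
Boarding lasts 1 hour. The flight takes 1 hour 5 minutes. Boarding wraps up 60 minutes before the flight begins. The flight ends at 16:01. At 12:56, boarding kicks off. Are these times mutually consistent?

The flight starts at 16:01 − 65 min = 14:56.
Boarding ends at 14:56 − 60 min = 13:56.
Boarding starts at 13:56 − 60 min = 12:56.
That matches the stated 12:56, so the schedule is consistent.

Yes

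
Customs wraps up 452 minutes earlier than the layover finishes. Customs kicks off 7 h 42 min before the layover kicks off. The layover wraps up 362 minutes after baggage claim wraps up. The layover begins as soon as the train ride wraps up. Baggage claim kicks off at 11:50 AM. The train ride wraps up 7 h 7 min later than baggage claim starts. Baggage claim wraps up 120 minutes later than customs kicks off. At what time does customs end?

The train ride ends at 11:50 AM + 427 min = 6:57 PM.
So the layover starts at 6:57 PM.
Customs starts at 6:57 PM − 462 min = 11:15 AM.
Baggage claim ends at 11:15 AM + 120 min = 1:15 PM.
The layover ends at 1:15 PM + 362 min = 7:17 PM.
Customs ends at 7:17 PM − 452 min = 11:45 AM.

11:45 AM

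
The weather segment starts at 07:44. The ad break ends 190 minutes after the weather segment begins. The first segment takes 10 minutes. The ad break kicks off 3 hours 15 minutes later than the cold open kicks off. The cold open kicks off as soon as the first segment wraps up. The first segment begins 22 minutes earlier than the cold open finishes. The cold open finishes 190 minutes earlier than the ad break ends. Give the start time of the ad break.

The ad break ends at 07:44 + 190 min = 10:54.
The cold open ends at 10:54 − 190 min = 07:44.
The first segment starts at 07:44 − 22 min = 07:22.
The first segment ends at 07:22 + 10 min = 07:32.
So the cold open starts at 07:32.
The ad break starts at 07:32 + 195 min = 10:47.

10:47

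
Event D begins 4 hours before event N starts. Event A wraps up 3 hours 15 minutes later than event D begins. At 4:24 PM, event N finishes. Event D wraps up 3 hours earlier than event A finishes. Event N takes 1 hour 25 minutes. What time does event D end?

11:14 AM

Event N starts at 4:24 PM − 85 min = 2:59 PM.
Event D starts at 2:59 PM − 240 min = 10:59 AM.
Event A ends at 10:59 AM + 195 min = 2:14 PM.
Event D ends at 2:14 PM − 180 min = 11:14 AM.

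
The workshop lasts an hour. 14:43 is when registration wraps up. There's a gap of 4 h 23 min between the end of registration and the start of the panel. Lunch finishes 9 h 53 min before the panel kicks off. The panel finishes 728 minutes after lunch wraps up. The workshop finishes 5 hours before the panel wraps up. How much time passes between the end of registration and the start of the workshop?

38 minutes

The panel starts at 14:43 + 263 min = 19:06.
Lunch ends at 19:06 − 593 min = 09:13.
The panel ends at 09:13 + 728 min = 21:21.
The workshop ends at 21:21 − 300 min = 16:21.
The workshop starts at 16:21 − 60 min = 15:21.
From 14:43 to 15:21 is 38 minutes.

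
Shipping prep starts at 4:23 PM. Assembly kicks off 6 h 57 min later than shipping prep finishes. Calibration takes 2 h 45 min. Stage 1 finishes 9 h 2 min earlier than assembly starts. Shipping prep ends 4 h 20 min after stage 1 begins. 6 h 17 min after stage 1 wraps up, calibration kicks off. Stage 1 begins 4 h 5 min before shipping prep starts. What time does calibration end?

Stage 1 starts at 4:23 PM − 245 min = 12:18 PM.
Shipping prep ends at 12:18 PM + 260 min = 4:38 PM.
Assembly starts at 4:38 PM + 417 min = 11:35 PM.
Stage 1 ends at 11:35 PM − 542 min = 2:33 PM.
Calibration starts at 2:33 PM + 377 min = 8:50 PM.
Calibration ends at 8:50 PM + 165 min = 11:35 PM.

11:35 PM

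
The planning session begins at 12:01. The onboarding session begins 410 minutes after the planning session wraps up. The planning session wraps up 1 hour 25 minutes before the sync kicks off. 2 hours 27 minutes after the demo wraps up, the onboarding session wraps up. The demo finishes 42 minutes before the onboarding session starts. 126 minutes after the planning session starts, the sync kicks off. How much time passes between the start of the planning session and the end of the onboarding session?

556 minutes

The sync starts at 12:01 + 126 min = 14:07.
The planning session ends at 14:07 − 85 min = 12:42.
The onboarding session starts at 12:42 + 410 min = 19:32.
The demo ends at 19:32 − 42 min = 18:50.
The onboarding session ends at 18:50 + 147 min = 21:17.
From 12:01 to 21:17 is 556 minutes.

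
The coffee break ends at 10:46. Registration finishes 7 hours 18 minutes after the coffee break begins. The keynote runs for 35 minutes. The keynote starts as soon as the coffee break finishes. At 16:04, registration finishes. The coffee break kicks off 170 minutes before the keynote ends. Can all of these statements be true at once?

No

The keynote starts at 10:46.
The keynote ends at 10:46 + 35 min = 11:21.
The coffee break starts at 11:21 − 170 min = 08:31.
Registration ends at 08:31 + 438 min = 15:49.
But registration is also said to end at 16:04 — a 15-minute conflict.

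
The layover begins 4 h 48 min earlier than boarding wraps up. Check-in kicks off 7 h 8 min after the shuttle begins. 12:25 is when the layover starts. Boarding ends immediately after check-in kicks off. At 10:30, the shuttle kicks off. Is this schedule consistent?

Check-in starts at 10:30 + 428 min = 17:38.
So boarding ends at 17:38.
The layover starts at 17:38 − 288 min = 12:50.
But the layover is also said to start at 12:25 — a 25-minute conflict.

No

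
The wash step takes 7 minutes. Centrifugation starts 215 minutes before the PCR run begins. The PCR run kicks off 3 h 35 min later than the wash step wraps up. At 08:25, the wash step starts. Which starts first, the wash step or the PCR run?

the wash step

The wash step ends at 08:25 + 7 min = 08:32.
The PCR run starts at 08:32 + 215 min = 12:07.
The wash step starts at 08:25 and the PCR run starts at 12:07, so the wash step is first.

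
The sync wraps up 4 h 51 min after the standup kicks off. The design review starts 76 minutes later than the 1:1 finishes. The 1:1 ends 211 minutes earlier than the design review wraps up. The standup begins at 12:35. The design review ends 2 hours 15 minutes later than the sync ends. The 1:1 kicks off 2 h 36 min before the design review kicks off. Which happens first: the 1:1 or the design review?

the 1:1

The sync ends at 12:35 + 291 min = 17:26.
The design review ends at 17:26 + 135 min = 19:41.
The 1:1 ends at 19:41 − 211 min = 16:10.
The design review starts at 16:10 + 76 min = 17:26.
The 1:1 starts at 17:26 − 156 min = 14:50.
The 1:1 starts at 14:50 and the design review starts at 17:26, so the 1:1 is first.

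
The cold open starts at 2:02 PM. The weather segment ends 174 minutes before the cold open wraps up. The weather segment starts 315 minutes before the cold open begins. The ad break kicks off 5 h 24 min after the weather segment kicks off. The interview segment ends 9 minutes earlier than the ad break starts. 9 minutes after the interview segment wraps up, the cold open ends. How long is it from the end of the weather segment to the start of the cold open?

The weather segment starts at 2:02 PM − 315 min = 8:47 AM.
The ad break starts at 8:47 AM + 324 min = 2:11 PM.
The interview segment ends at 2:11 PM − 9 min = 2:02 PM.
The cold open ends at 2:02 PM + 9 min = 2:11 PM.
The weather segment ends at 2:11 PM − 174 min = 11:17 AM.
From 11:17 AM to 2:02 PM is 165 minutes.

165 minutes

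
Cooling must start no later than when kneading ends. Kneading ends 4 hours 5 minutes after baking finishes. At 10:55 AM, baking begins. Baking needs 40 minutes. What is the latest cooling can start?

3:40 PM

Baking ends at 10:55 AM + 40 min = 11:35 AM.
Kneading ends at 11:35 AM + 245 min = 3:40 PM.
Cooling is bounded by kneading, so the latest it can start is 3:40 PM.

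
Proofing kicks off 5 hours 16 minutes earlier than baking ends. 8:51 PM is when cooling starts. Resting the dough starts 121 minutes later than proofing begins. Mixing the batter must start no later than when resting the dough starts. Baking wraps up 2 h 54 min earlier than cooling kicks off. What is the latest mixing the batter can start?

Baking ends at 8:51 PM − 174 min = 5:57 PM.
Proofing starts at 5:57 PM − 316 min = 12:41 PM.
Resting the dough starts at 12:41 PM + 121 min = 2:42 PM.
Mixing the batter is bounded by resting the dough, so the latest it can start is 2:42 PM.

2:42 PM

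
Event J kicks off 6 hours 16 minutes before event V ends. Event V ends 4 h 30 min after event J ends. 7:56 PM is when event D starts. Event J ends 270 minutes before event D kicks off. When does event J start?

Event J ends at 7:56 PM − 270 min = 3:26 PM.
Event V ends at 3:26 PM + 270 min = 7:56 PM.
Event J starts at 7:56 PM − 376 min = 1:40 PM.

1:40 PM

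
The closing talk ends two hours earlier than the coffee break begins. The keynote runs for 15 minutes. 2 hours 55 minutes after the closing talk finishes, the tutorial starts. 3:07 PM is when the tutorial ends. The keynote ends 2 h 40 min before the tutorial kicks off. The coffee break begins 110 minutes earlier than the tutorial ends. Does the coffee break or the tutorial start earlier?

the coffee break

The coffee break starts at 3:07 PM − 110 min = 1:17 PM.
The closing talk ends at 1:17 PM − 120 min = 11:17 AM.
The tutorial starts at 11:17 AM + 175 min = 2:12 PM.
The coffee break starts at 1:17 PM and the tutorial starts at 2:12 PM, so the coffee break is first.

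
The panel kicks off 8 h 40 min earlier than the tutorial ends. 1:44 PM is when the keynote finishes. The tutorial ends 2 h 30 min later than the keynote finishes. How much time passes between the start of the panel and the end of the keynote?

The tutorial ends at 1:44 PM + 150 min = 4:14 PM.
The panel starts at 4:14 PM − 520 min = 7:34 AM.
From 7:34 AM to 1:44 PM is 6 hours 10 minutes.

6 hours 10 minutes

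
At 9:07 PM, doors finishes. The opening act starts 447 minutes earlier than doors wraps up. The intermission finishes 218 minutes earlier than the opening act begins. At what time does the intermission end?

The opening act starts at 9:07 PM − 447 min = 1:40 PM.
The intermission ends at 1:40 PM − 218 min = 10:02 AM.

10:02 AM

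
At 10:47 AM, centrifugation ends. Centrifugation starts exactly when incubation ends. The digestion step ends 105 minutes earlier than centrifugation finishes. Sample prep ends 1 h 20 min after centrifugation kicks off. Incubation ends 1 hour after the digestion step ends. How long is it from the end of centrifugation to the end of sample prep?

35 minutes

The digestion step ends at 10:47 AM − 105 min = 9:02 AM.
Incubation ends at 9:02 AM + 60 min = 10:02 AM.
So centrifugation starts at 10:02 AM.
Sample prep ends at 10:02 AM + 80 min = 11:22 AM.
From 10:47 AM to 11:22 AM is 35 minutes.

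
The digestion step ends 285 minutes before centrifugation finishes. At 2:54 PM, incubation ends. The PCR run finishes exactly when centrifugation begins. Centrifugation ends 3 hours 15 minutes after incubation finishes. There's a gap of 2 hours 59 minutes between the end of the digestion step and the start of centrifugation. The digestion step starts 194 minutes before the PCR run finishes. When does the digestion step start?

Centrifugation ends at 2:54 PM + 195 min = 6:09 PM.
The digestion step ends at 6:09 PM − 285 min = 1:24 PM.
Centrifugation starts at 1:24 PM + 179 min = 4:23 PM.
So the PCR run ends at 4:23 PM.
The digestion step starts at 4:23 PM − 194 min = 1:09 PM.

1:09 PM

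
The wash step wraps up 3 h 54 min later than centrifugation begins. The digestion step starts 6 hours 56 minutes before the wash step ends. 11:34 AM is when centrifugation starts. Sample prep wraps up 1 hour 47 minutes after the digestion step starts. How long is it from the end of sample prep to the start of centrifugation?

The wash step ends at 11:34 AM + 234 min = 3:28 PM.
The digestion step starts at 3:28 PM − 416 min = 8:32 AM.
Sample prep ends at 8:32 AM + 107 min = 10:19 AM.
From 10:19 AM to 11:34 AM is 1 h 15 min.

1 h 15 min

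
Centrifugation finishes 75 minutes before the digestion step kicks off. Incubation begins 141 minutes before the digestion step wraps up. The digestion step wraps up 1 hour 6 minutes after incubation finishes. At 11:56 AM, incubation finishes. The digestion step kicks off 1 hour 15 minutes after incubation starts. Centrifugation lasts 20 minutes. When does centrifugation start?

The digestion step ends at 11:56 AM + 66 min = 1:02 PM.
Incubation starts at 1:02 PM − 141 min = 10:41 AM.
The digestion step starts at 10:41 AM + 75 min = 11:56 AM.
Centrifugation ends at 11:56 AM − 75 min = 10:41 AM.
Centrifugation starts at 10:41 AM − 20 min = 10:21 AM.

10:21 AM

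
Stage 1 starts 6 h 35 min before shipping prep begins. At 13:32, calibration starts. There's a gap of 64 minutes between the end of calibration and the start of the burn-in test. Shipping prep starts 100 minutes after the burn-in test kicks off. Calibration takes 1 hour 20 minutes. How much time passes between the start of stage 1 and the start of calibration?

Calibration ends at 13:32 + 80 min = 14:52.
The burn-in test starts at 14:52 + 64 min = 15:56.
Shipping prep starts at 15:56 + 100 min = 17:36.
Stage 1 starts at 17:36 − 395 min = 11:01.
From 11:01 to 13:32 is 2 hours 31 minutes.

2 hours 31 minutes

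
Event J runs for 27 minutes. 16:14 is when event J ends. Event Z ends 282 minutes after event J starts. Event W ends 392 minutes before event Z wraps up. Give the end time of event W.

Event J starts at 16:14 − 27 min = 15:47.
Event Z ends at 15:47 + 282 min = 20:29.
Event W ends at 20:29 − 392 min = 13:57.

13:57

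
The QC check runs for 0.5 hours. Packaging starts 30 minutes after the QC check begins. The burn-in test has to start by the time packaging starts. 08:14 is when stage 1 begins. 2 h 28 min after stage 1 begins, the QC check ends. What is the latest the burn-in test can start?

10:42

The QC check ends at 08:14 + 148 min = 10:42.
The QC check starts at 10:42 − 30 min = 10:12.
Packaging starts at 10:12 + 30 min = 10:42.
The burn-in test is bounded by packaging, so the latest it can start is 10:42.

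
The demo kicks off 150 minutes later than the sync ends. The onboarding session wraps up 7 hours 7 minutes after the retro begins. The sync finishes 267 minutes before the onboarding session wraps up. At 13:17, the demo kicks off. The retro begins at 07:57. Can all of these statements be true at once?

The onboarding session ends at 07:57 + 427 min = 15:04.
The sync ends at 15:04 − 267 min = 10:37.
The demo starts at 10:37 + 150 min = 13:07.
But the demo is also said to start at 13:17 — a 10-minute conflict.

No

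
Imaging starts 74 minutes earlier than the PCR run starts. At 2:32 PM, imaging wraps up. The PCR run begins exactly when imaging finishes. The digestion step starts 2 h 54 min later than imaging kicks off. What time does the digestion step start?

4:12 PM

The PCR run starts at 2:32 PM.
Imaging starts at 2:32 PM − 74 min = 1:18 PM.
The digestion step starts at 1:18 PM + 174 min = 4:12 PM.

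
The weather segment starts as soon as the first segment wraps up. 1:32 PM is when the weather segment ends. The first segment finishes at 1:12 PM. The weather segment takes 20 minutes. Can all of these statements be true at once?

Yes

The weather segment starts at 1:12 PM.
The weather segment ends at 1:12 PM + 20 min = 1:32 PM.
That matches the stated 1:32 PM, so the schedule is consistent.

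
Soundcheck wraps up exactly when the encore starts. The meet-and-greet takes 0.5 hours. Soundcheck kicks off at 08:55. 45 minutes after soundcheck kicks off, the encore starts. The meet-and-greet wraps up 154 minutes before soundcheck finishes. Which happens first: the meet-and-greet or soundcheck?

the meet-and-greet

The encore starts at 08:55 + 45 min = 09:40.
So soundcheck ends at 09:40.
The meet-and-greet ends at 09:40 − 154 min = 07:06.
The meet-and-greet starts at 07:06 − 30 min = 06:36.
The meet-and-greet starts at 06:36 and soundcheck starts at 08:55, so the meet-and-greet is first.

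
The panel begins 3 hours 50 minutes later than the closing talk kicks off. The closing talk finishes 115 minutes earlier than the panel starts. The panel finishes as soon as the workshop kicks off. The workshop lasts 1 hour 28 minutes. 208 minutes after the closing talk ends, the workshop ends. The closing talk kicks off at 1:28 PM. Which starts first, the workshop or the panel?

The panel starts at 1:28 PM + 230 min = 5:18 PM.
The closing talk ends at 5:18 PM − 115 min = 3:23 PM.
The workshop ends at 3:23 PM + 208 min = 6:51 PM.
The workshop starts at 6:51 PM − 88 min = 5:23 PM.
The workshop starts at 5:23 PM and the panel starts at 5:18 PM, so the panel is first.

the panel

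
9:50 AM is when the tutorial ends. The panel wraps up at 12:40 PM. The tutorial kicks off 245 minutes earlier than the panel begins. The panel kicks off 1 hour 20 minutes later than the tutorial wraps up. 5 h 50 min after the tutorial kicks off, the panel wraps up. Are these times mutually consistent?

The panel starts at 9:50 AM + 80 min = 11:10 AM.
The tutorial starts at 11:10 AM − 245 min = 7:05 AM.
The panel ends at 7:05 AM + 350 min = 12:55 PM.
But the panel is also said to end at 12:40 PM — a 15-minute conflict.

No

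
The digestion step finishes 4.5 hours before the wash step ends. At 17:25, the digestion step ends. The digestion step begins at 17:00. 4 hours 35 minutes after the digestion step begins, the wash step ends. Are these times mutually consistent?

No

The wash step ends at 17:00 + 275 min = 21:35.
The digestion step ends at 21:35 − 270 min = 17:05.
But the digestion step is also said to end at 17:25 — a 20-minute conflict.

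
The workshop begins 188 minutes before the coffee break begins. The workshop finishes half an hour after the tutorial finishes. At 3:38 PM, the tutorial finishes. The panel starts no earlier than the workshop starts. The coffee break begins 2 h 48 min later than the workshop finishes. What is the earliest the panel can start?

3:48 PM

The workshop ends at 3:38 PM + 30 min = 4:08 PM.
The coffee break starts at 4:08 PM + 168 min = 6:56 PM.
The workshop starts at 6:56 PM − 188 min = 3:48 PM.
The panel is bounded by the workshop, so the earliest it can start is 3:48 PM.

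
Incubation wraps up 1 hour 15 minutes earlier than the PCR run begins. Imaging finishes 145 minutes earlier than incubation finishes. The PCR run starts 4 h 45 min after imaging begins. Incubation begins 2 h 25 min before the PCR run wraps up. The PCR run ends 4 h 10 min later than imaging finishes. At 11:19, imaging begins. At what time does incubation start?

The PCR run starts at 11:19 + 285 min = 16:04.
Incubation ends at 16:04 − 75 min = 14:49.
Imaging ends at 14:49 − 145 min = 12:24.
The PCR run ends at 12:24 + 250 min = 16:34.
Incubation starts at 16:34 − 145 min = 14:09.

14:09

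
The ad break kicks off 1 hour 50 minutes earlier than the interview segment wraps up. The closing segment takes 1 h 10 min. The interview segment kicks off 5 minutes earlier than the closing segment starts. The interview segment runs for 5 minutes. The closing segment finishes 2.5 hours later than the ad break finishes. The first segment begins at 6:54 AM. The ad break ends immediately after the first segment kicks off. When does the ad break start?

The ad break ends at 6:54 AM.
The closing segment ends at 6:54 AM + 150 min = 9:24 AM.
The closing segment starts at 9:24 AM − 70 min = 8:14 AM.
The interview segment starts at 8:14 AM − 5 min = 8:09 AM.
The interview segment ends at 8:09 AM + 5 min = 8:14 AM.
The ad break starts at 8:14 AM − 110 min = 6:24 AM.

6:24 AM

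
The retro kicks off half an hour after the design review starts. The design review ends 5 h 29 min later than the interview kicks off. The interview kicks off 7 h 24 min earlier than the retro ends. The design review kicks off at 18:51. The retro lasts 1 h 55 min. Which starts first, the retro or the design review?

The retro starts at 18:51 + 30 min = 19:21.
The retro starts at 19:21 and the design review starts at 18:51, so the design review is first.

the design review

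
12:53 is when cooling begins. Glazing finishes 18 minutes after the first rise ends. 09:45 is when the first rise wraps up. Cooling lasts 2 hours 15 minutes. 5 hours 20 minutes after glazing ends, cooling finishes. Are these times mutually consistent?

Glazing ends at 09:45 + 18 min = 10:03.
Cooling ends at 10:03 + 320 min = 15:23.
Cooling starts at 15:23 − 135 min = 13:08.
But cooling is also said to start at 12:53 — a 15-minute conflict.

No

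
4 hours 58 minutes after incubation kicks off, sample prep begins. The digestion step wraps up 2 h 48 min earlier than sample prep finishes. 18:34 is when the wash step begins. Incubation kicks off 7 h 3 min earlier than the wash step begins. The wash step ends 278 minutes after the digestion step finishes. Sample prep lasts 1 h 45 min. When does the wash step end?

Incubation starts at 18:34 − 423 min = 11:31.
Sample prep starts at 11:31 + 298 min = 16:29.
Sample prep ends at 16:29 + 105 min = 18:14.
The digestion step ends at 18:14 − 168 min = 15:26.
The wash step ends at 15:26 + 278 min = 20:04.

20:04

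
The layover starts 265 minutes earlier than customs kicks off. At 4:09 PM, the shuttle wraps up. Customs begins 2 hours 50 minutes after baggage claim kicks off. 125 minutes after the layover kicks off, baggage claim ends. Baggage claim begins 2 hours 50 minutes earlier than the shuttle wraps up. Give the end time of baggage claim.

Baggage claim starts at 4:09 PM − 170 min = 1:19 PM.
Customs starts at 1:19 PM + 170 min = 4:09 PM.
The layover starts at 4:09 PM − 265 min = 11:44 AM.
Baggage claim ends at 11:44 AM + 125 min = 1:49 PM.

1:49 PM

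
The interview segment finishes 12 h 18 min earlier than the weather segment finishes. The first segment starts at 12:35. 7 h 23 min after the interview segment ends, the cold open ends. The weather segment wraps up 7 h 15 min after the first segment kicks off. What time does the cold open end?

14:55

The weather segment ends at 12:35 + 435 min = 19:50.
The interview segment ends at 19:50 − 738 min = 07:32.
The cold open ends at 07:32 + 443 min = 14:55.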